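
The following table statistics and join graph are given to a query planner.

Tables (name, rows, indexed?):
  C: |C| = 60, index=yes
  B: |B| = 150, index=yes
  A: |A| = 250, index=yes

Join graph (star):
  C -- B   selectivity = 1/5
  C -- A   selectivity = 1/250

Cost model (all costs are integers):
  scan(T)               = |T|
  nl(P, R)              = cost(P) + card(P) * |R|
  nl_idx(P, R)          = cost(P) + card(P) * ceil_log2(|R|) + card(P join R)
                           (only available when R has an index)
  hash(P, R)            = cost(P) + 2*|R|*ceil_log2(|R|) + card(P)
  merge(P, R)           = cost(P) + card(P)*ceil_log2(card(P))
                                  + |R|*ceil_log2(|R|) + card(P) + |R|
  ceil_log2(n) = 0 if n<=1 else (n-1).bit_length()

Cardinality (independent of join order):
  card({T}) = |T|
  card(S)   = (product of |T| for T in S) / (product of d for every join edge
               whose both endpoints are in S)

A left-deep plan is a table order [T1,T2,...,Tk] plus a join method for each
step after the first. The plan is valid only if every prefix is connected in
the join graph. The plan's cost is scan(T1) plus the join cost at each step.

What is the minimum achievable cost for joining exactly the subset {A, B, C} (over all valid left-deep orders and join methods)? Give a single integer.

Selinger DP over subsets of {A,B,C}:
  {C}: scan cost=60, card=60
  {B}: scan cost=150, card=150
  {A}: scan cost=250, card=250
  {BC}: card=1800; try (C,hash)→1020, (B,merge)→1830, (C,merge)→1920, (B,nl_idx)→2340, (B,hash)→2520, (C,nl_idx)→2850 …(+2); best=1020 via (C,hash)
  {AC}: card=60; try (A,nl_idx)→600, (C,hash)→1220, (C,nl_idx)→1810, (A,merge)→2730, (C,merge)→2920, (A,hash)→4120 …(+2); best=600 via (A,nl_idx)
  {ABC}: card=1800; try (B,merge)→2370, (B,nl_idx)→2880, (B,hash)→3060, (A,hash)→6820, (B,nl)→9600, (A,nl_idx)→17220 …(+2); best=2370 via (B,merge)

2370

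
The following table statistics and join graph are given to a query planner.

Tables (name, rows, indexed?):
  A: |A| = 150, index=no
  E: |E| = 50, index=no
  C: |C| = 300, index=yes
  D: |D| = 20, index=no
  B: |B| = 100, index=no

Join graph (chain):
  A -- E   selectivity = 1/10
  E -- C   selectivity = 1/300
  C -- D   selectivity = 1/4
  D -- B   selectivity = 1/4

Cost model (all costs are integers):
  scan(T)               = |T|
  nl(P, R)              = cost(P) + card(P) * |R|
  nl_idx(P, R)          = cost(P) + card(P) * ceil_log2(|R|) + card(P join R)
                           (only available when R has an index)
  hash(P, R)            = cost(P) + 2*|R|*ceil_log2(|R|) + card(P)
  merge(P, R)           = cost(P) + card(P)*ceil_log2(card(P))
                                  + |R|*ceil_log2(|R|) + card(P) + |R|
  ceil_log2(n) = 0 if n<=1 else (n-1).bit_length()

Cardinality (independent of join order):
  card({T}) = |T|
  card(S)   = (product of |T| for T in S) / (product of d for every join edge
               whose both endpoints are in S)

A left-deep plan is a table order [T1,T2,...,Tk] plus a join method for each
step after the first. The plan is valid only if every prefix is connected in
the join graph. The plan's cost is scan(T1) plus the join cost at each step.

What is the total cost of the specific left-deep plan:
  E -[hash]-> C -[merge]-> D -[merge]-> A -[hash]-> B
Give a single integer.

14720

step 1: scan E: cost=50, card=50
step 2: join C via hash
    card(P join C) = 50*300/(300) = 50
    cost = 50 + 2*300*9 + 50 = 5500
step 3: join D via merge
    card(P join D) = 50*20/(4) = 250
    cost = 5500 + 50*6 + 20*5 + 50 + 20 = 5970
step 4: join A via merge
    card(P join A) = 250*150/(10) = 3750
    cost = 5970 + 250*8 + 150*8 + 250 + 150 = 9570
step 5: join B via hash
    card(P join B) = 3750*100/(4) = 93750
    cost = 9570 + 2*100*7 + 3750 = 14720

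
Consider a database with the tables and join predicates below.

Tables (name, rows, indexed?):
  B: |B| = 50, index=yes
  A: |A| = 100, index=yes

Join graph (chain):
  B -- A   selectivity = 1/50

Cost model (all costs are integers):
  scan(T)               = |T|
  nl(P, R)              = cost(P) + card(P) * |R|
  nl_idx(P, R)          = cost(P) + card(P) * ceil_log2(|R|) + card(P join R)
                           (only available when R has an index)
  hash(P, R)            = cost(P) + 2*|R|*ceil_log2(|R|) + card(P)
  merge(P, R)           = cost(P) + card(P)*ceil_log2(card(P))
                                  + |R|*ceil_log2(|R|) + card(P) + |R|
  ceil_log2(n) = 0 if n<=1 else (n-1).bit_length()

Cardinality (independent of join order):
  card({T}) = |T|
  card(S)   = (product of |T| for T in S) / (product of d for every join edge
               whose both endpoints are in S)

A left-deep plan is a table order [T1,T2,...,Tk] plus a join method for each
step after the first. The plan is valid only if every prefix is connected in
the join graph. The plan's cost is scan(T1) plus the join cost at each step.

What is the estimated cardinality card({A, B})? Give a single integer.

Tables in S: A(100), B(50)
Edges inside S: B-A(d=50)
numerator = 100 * 50 = 5000
denominator = 50 = 50
card(S) = 5000 / 50 = 100

100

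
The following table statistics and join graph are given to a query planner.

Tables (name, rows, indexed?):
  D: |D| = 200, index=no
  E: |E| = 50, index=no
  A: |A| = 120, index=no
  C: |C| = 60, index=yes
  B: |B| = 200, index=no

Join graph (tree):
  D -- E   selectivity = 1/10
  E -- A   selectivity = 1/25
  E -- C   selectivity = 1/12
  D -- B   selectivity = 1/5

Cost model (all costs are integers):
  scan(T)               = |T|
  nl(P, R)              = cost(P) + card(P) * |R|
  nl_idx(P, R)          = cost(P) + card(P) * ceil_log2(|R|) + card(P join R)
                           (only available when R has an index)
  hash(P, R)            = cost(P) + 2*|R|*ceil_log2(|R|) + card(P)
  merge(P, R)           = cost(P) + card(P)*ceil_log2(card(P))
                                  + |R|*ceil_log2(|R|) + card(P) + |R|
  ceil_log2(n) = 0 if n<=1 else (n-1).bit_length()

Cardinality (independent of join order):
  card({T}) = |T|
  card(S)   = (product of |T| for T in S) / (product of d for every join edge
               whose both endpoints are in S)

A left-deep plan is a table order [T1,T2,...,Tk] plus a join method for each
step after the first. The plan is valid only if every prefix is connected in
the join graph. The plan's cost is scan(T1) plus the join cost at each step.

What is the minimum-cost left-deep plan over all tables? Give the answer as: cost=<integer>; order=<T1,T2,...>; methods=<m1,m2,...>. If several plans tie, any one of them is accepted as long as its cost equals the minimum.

Selinger DP (subsets sized 1..n):
  {D}: scan cost=200, card=200
  {E}: scan cost=50, card=50
  {A}: scan cost=120, card=120
  {C}: scan cost=60, card=60
  {B}: scan cost=200, card=200
  {DE}: card=1000; try (E,hash)→1000, (D,merge)→2200, (E,merge)→2350, (D,hash)→3300, (D,nl)→10050, (E,nl)→10200; best=1000 via (E,hash)
  {BD}: card=8000; try (D,hash)→3600, (B,hash)→3600, (D,merge)→3800, (B,merge)→3800, (D,nl)→40200, (B,nl)→40200; best=3600 via (D,hash)
  {AE}: card=240; try (E,hash)→840, (A,merge)→1360, (E,merge)→1430, (A,hash)→1780, (A,nl)→6050, (E,nl)→6120; best=840 via (E,hash)
  {CE}: card=250; try (C,nl_idx)→600, (E,hash)→720, (C,hash)→820, (C,merge)→820, (E,merge)→830, (C,nl)→3050 …(+1); best=600 via (C,nl_idx)
  {ADE}: card=4800; try (A,hash)→3680, (D,hash)→4280, (D,merge)→4800, (A,merge)→12960, (D,nl)→48840, (A,nl)→121000; best=3680 via (A,hash)
  {CDE}: card=5000; try (C,hash)→2720, (D,hash)→4050, (D,merge)→4650, (C,nl_idx)→12000, (C,merge)→12420, (D,nl)→50600 …(+1); best=2720 via (C,hash)
  {BDE}: card=40000; try (B,hash)→5200, (E,hash)→12200, (B,merge)→13800, (E,merge)→115950, (B,nl)→201000, (E,nl)→403600; best=5200 via (B,hash)
  {ACE}: card=1200; try (C,hash)→1800, (A,hash)→2530, (C,merge)→3420, (C,nl_idx)→3480, (A,merge)→3810, (C,nl)→15240 …(+1); best=1800 via (C,hash)
  {ACDE}: card=24000; try (D,hash)→6200, (C,hash)→9200, (A,hash)→9400, (D,merge)→18000, (C,nl_idx)→56480, (C,merge)→71300 …(+4); best=6200 via (D,hash)
  {ABDE}: card=192000; try (B,hash)→11680, (A,hash)→46880, (B,merge)→72680, (A,merge)→686160, (B,nl)→963680, (A,nl)→4805200; best=11680 via (B,hash)
  {BCDE}: card=200000; try (B,hash)→10920, (C,hash)→45920, (B,merge)→74520, (C,nl_idx)→445200, (C,merge)→685620, (B,nl)→1002720 …(+1); best=10920 via (B,hash)
  {ABCDE}: card=960000; try (B,hash)→33400, (C,hash)→204400, (A,hash)→212600, (B,merge)→392000, (C,nl_idx)→2123680, (C,merge)→3660100 …(+4); best=33400 via (B,hash)

cost=33400; order=A,E,C,D,B; methods=hash,hash,hash,hash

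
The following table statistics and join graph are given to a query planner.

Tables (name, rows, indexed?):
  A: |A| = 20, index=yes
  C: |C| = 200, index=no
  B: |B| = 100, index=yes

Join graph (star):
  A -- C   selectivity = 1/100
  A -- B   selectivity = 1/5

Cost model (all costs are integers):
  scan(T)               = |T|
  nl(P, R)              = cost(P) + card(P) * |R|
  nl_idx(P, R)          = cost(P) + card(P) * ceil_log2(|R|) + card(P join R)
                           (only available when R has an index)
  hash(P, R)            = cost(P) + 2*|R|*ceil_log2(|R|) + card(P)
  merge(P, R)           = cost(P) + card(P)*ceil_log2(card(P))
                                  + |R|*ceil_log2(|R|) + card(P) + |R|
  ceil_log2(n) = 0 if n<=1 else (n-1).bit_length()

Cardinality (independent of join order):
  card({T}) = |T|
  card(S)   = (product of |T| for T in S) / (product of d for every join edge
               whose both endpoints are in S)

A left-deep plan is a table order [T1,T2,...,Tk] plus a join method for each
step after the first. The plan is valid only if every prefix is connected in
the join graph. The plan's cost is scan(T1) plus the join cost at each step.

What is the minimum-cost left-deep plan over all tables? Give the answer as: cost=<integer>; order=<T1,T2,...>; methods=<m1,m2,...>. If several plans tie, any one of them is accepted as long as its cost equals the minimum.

cost=1680; order=C,A,B; methods=hash,merge

Selinger DP (subsets sized 1..n):
  {A}: scan cost=20, card=20
  {C}: scan cost=200, card=200
  {B}: scan cost=100, card=100
  {AC}: card=40; try (A,hash)→600, (A,nl_idx)→1240, (C,merge)→1940, (A,merge)→2120, (C,hash)→3240, (C,nl)→4020 …(+1); best=600 via (A,hash)
  {AB}: card=400; try (A,hash)→400, (B,nl_idx)→560, (B,merge)→940, (A,nl_idx)→1000, (A,merge)→1020, (B,hash)→1440 …(+2); best=400 via (A,hash)
  {ABC}: card=800; try (B,merge)→1680, (B,nl_idx)→1680, (B,hash)→2040, (C,hash)→4000, (B,nl)→4600, (C,merge)→6200 …(+1); best=1680 via (B,merge)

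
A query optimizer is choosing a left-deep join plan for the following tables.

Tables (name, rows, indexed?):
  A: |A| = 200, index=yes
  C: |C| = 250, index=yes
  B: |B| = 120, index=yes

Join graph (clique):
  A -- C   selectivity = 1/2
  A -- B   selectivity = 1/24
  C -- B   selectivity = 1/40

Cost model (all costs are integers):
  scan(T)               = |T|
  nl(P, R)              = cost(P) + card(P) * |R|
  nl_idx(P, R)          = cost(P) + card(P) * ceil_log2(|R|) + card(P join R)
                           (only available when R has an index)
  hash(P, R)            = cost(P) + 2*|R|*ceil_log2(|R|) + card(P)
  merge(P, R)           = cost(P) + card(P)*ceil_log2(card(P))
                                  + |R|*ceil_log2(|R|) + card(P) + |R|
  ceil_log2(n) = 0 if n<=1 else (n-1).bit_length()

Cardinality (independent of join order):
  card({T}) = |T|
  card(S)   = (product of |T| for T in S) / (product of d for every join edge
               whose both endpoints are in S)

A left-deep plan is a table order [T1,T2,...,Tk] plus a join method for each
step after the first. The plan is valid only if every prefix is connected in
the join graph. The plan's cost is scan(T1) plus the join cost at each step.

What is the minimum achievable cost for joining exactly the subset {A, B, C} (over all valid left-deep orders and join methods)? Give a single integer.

Selinger DP over subsets of {A,B,C}:
  {A}: scan cost=200, card=200
  {C}: scan cost=250, card=250
  {B}: scan cost=120, card=120
  {AC}: card=25000; try (A,hash)→3700, (C,merge)→4250, (A,merge)→4300, (C,hash)→4400, (C,nl_idx)→26800, (A,nl_idx)→27250 …(+2); best=3700 via (A,hash)
  {AB}: card=1000; try (B,hash)→2080, (A,nl_idx)→2080, (B,nl_idx)→2600, (A,merge)→2880, (B,merge)→2960, (A,hash)→3440 …(+2); best=2080 via (B,hash)
  {BC}: card=750; try (C,nl_idx)→1830, (B,hash)→2180, (B,nl_idx)→2750, (C,merge)→3330, (B,merge)→3460, (C,hash)→4240 …(+2); best=1830 via (C,nl_idx)
  {ABC}: card=3125; try (A,hash)→5780, (C,hash)→7080, (A,nl_idx)→10955, (A,merge)→11880, (C,nl_idx)→13205, (C,merge)→15330 …(+6); best=5780 via (A,hash)

5780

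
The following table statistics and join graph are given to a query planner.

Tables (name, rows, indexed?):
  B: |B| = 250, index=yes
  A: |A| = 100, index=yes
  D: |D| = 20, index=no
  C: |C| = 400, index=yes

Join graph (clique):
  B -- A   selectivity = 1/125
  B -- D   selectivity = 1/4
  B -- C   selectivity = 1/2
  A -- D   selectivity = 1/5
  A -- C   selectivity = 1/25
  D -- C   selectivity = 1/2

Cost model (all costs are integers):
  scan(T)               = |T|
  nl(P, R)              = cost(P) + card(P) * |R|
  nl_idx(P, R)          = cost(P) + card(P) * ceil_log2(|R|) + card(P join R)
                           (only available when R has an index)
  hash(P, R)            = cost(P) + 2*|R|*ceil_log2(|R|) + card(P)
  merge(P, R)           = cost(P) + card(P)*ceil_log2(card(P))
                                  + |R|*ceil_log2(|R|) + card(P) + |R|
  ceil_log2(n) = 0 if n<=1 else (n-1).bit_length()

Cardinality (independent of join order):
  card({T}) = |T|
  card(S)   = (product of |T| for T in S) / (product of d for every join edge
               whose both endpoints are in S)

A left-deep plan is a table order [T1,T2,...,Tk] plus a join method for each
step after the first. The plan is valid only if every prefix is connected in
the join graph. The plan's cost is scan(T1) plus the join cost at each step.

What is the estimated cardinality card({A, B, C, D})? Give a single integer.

Tables in S: A(100), B(250), C(400), D(20)
Edges inside S: B-A(d=125), B-D(d=4), B-C(d=2), A-D(d=5), A-C(d=25), D-C(d=2)
numerator = 100 * 250 * 400 * 20 = 200000000
denominator = 125 * 4 * 2 * 5 * 25 * 2 = 250000
card(S) = 200000000 / 250000 = 800

800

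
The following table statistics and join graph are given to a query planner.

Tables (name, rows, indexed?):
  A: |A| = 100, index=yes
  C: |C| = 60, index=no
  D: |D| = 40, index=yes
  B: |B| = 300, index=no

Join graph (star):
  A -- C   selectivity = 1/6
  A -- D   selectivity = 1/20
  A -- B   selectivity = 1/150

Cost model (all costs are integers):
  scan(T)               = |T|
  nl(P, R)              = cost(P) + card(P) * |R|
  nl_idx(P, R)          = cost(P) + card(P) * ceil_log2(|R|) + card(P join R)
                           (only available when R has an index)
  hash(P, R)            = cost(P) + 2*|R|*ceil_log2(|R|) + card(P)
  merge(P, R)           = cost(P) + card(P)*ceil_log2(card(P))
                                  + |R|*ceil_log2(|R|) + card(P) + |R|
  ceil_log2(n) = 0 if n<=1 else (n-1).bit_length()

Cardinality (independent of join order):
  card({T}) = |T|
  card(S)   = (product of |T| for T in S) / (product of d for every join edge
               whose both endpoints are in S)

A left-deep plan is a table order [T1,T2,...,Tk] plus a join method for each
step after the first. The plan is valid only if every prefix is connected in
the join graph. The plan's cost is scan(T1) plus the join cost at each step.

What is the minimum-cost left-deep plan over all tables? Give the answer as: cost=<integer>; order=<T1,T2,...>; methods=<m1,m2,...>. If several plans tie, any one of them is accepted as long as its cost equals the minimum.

Selinger DP (subsets sized 1..n):
  {A}: scan cost=100, card=100
  {C}: scan cost=60, card=60
  {D}: scan cost=40, card=40
  {B}: scan cost=300, card=300
  {AC}: card=1000; try (C,hash)→920, (A,merge)→1280, (C,merge)→1320, (A,nl_idx)→1480, (A,hash)→1520, (A,nl)→6060 …(+1); best=920 via (C,hash)
  {AD}: card=200; try (A,nl_idx)→520, (D,hash)→680, (D,nl_idx)→900, (A,merge)→1120, (D,merge)→1180, (A,hash)→1480 …(+2); best=520 via (A,nl_idx)
  {AB}: card=200; try (A,hash)→2000, (A,nl_idx)→2600, (B,merge)→3900, (A,merge)→4100, (B,hash)→5600, (B,nl)→30100 …(+1); best=2000 via (A,hash)
  {ACD}: card=2000; try (C,hash)→1440, (D,hash)→2400, (C,merge)→2740, (D,nl_idx)→8920, (D,merge)→12200, (C,nl)→12520 …(+1); best=1440 via (C,hash)
  {ABC}: card=2000; try (C,hash)→2920, (C,merge)→4220, (B,hash)→7320, (C,nl)→14000, (B,merge)→14920, (B,nl)→300920; best=2920 via (C,hash)
  {ABD}: card=400; try (D,hash)→2680, (D,nl_idx)→3600, (D,merge)→4080, (B,merge)→5320, (B,hash)→6120, (D,nl)→10000 …(+1); best=2680 via (D,hash)
  {ABCD}: card=4000; try (C,hash)→3800, (D,hash)→5400, (C,merge)→7100, (B,hash)→8840, (D,nl_idx)→18920, (C,nl)→26680 …(+4); best=3800 via (C,hash)

cost=3800; order=B,A,D,C; methods=hash,hash,hash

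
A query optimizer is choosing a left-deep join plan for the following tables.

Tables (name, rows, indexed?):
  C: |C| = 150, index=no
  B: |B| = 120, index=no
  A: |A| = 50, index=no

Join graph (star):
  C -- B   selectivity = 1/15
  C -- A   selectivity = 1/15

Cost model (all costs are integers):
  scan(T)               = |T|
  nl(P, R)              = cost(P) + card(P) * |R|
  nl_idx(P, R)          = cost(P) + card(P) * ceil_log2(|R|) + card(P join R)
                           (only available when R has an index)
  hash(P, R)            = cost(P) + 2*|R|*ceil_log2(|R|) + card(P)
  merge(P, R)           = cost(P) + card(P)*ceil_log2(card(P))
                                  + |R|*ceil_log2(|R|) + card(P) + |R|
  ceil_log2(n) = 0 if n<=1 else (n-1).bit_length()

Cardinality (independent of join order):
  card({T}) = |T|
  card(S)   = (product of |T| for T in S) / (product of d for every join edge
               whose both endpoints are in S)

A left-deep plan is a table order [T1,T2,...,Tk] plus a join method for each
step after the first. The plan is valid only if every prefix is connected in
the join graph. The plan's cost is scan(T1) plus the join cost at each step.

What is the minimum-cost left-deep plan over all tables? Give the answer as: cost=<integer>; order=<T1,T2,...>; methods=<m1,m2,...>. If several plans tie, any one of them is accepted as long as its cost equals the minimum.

Selinger DP (subsets sized 1..n):
  {C}: scan cost=150, card=150
  {B}: scan cost=120, card=120
  {A}: scan cost=50, card=50
  {BC}: card=1200; try (B,hash)→1980, (C,merge)→2430, (B,merge)→2460, (C,hash)→2640, (C,nl)→18120, (B,nl)→18150; best=1980 via (B,hash)
  {AC}: card=500; try (A,hash)→900, (C,merge)→1750, (A,merge)→1850, (C,hash)→2500, (C,nl)→7550, (A,nl)→7650; best=900 via (A,hash)
  {ABC}: card=4000; try (B,hash)→3080, (A,hash)→3780, (B,merge)→6860, (A,merge)→16730, (B,nl)→60900, (A,nl)→61980; best=3080 via (B,hash)

cost=3080; order=C,A,B; methods=hash,hash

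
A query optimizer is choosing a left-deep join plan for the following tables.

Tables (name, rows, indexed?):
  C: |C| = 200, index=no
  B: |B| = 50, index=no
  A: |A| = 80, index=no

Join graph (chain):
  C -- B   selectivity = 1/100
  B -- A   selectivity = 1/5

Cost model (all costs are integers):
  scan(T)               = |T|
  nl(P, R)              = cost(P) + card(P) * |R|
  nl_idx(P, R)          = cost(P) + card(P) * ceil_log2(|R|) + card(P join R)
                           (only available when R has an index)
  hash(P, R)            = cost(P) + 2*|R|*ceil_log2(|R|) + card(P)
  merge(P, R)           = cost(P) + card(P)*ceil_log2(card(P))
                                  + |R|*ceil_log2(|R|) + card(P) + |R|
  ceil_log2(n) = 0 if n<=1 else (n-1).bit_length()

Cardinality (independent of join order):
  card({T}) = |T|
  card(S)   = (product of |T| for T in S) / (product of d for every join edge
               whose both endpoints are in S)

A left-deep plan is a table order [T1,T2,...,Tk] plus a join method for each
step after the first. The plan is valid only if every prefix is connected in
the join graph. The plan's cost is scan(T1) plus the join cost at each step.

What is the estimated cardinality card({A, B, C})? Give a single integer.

1600

Tables in S: A(80), B(50), C(200)
Edges inside S: C-B(d=100), B-A(d=5)
numerator = 80 * 50 * 200 = 800000
denominator = 100 * 5 = 500
card(S) = 800000 / 500 = 1600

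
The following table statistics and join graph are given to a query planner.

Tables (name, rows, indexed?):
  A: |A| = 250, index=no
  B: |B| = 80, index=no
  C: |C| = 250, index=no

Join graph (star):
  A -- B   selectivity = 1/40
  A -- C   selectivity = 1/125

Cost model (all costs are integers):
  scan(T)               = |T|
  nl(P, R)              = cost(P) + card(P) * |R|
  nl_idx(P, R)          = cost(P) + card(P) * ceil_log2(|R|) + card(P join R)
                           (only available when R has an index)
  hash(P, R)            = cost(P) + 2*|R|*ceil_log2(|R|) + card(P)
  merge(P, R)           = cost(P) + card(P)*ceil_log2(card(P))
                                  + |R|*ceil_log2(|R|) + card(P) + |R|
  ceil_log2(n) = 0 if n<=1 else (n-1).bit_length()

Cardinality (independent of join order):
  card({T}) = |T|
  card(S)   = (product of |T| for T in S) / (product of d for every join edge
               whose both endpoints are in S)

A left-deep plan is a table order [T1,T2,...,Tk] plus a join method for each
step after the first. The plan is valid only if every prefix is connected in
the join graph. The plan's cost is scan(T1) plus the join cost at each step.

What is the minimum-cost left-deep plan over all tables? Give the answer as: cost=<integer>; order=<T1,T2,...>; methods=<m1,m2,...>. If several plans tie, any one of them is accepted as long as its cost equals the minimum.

Selinger DP (subsets sized 1..n):
  {A}: scan cost=250, card=250
  {B}: scan cost=80, card=80
  {C}: scan cost=250, card=250
  {AB}: card=500; try (B,hash)→1620, (A,merge)→2970, (B,merge)→3140, (A,hash)→4160, (A,nl)→20080, (B,nl)→20250; best=1620 via (B,hash)
  {AC}: card=500; try (C,hash)→4500, (A,hash)→4500, (C,merge)→4750, (A,merge)→4750, (C,nl)→62750, (A,nl)→62750; best=4500 via (C,hash)
  {ABC}: card=1000; try (C,hash)→6120, (B,hash)→6120, (C,merge)→8870, (B,merge)→10140, (B,nl)→44500, (C,nl)→126620; best=6120 via (C,hash)

cost=6120; order=A,B,C; methods=hash,hash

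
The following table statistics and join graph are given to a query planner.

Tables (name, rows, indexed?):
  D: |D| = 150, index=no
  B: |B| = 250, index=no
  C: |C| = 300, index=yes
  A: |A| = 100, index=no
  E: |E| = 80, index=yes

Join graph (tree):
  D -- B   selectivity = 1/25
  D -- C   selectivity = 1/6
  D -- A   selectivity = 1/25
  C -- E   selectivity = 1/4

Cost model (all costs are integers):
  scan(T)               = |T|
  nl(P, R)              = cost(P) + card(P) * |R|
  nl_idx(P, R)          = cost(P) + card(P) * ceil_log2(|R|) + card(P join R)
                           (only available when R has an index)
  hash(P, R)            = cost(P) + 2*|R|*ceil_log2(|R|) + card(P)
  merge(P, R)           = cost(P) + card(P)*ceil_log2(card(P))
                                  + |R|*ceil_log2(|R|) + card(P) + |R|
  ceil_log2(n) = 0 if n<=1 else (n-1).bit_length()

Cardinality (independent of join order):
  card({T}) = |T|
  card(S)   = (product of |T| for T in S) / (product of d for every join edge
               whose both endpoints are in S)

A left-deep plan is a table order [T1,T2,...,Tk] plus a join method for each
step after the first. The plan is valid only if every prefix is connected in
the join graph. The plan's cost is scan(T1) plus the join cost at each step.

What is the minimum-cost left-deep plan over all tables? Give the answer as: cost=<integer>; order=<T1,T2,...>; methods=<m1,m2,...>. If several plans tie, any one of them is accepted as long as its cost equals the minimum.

cost=318320; order=B,D,A,C,E; methods=hash,hash,hash,hash

Selinger DP (subsets sized 1..n):
  {D}: scan cost=150, card=150
  {B}: scan cost=250, card=250
  {C}: scan cost=300, card=300
  {A}: scan cost=100, card=100
  {E}: scan cost=80, card=80
  {BD}: card=1500; try (D,hash)→2900, (B,merge)→3750, (D,merge)→3850, (B,hash)→4300, (B,nl)→37650, (D,nl)→37750; best=2900 via (D,hash)
  {CD}: card=7500; try (D,hash)→3000, (C,merge)→4500, (D,merge)→4650, (C,hash)→5700, (C,nl_idx)→9000, (C,nl)→45150 …(+1); best=3000 via (D,hash)
  {AD}: card=600; try (A,hash)→1700, (D,merge)→2250, (A,merge)→2300, (D,hash)→2600, (D,nl)→15100, (A,nl)→15150; best=1700 via (A,hash)
  {CE}: card=6000; try (E,hash)→1720, (C,merge)→3720, (E,merge)→3940, (C,hash)→5560, (C,nl_idx)→6800, (E,nl_idx)→8400 …(+2); best=1720 via (E,hash)
  {BCD}: card=75000; try (C,hash)→9800, (B,hash)→14500, (C,merge)→23900, (C,nl_idx)→91400, (B,merge)→110250, (C,nl)→452900 …(+1); best=9800 via (C,hash)
  {ABD}: card=6000; try (A,hash)→5800, (B,hash)→6300, (B,merge)→10550, (A,merge)→21700, (B,nl)→151700, (A,nl)→152900; best=5800 via (A,hash)
  {ACD}: card=30000; try (C,hash)→7700, (C,merge)→11300, (A,hash)→11900, (C,nl_idx)→37100, (A,merge)→108800, (C,nl)→181700 …(+1); best=7700 via (C,hash)
  {CDE}: card=150000; try (D,hash)→10120, (E,hash)→11620, (D,merge)→87070, (E,merge)→108640, (E,nl_idx)→205500, (E,nl)→603000 …(+1); best=10120 via (D,hash)
  {ABCD}: card=300000; try (C,hash)→17200, (B,hash)→41700, (A,hash)→86200, (C,merge)→92800, (C,nl_idx)→359800, (B,merge)→489950 …(+4); best=17200 via (C,hash)
  {BCDE}: card=1500000; try (E,hash)→85920, (B,hash)→164120, (E,merge)→1360440, (E,nl_idx)→2034800, (B,merge)→2862370, (E,nl)→6009800 …(+1); best=85920 via (E,hash)
  {ACDE}: card=600000; try (E,hash)→38820, (A,hash)→161520, (E,merge)→488340, (E,nl_idx)→817700, (E,nl)→2407700, (A,merge)→2860920 …(+1); best=38820 via (E,hash)
  {ABCDE}: card=6000000; try (E,hash)→318320, (B,hash)→642820, (A,hash)→1587320, (E,merge)→6017840, (E,nl_idx)→8117200, (B,merge)→12641070 …(+4); best=318320 via (E,hash)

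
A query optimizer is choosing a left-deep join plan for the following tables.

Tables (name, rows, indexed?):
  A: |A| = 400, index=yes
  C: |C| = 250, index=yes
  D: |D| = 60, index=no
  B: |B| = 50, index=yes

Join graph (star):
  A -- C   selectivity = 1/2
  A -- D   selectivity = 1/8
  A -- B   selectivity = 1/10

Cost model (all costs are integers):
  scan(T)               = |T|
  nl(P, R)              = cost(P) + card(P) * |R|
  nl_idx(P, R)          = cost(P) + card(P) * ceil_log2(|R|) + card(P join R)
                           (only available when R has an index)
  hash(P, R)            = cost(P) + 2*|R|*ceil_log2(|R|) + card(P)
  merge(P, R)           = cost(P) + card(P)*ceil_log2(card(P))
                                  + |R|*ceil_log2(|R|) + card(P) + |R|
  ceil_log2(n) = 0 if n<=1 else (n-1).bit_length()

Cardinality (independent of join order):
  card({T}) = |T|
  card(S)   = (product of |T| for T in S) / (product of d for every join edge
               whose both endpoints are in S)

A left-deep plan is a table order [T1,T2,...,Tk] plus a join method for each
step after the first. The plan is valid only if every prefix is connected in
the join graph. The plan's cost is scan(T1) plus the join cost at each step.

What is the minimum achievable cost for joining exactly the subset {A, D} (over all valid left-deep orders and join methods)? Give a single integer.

Selinger DP over subsets of {A,D}:
  {A}: scan cost=400, card=400
  {D}: scan cost=60, card=60
  {AD}: card=3000; try (D,hash)→1520, (A,nl_idx)→3600, (A,merge)→4480, (D,merge)→4820, (A,hash)→7320, (A,nl)→24060 …(+1); best=1520 via (D,hash)

1520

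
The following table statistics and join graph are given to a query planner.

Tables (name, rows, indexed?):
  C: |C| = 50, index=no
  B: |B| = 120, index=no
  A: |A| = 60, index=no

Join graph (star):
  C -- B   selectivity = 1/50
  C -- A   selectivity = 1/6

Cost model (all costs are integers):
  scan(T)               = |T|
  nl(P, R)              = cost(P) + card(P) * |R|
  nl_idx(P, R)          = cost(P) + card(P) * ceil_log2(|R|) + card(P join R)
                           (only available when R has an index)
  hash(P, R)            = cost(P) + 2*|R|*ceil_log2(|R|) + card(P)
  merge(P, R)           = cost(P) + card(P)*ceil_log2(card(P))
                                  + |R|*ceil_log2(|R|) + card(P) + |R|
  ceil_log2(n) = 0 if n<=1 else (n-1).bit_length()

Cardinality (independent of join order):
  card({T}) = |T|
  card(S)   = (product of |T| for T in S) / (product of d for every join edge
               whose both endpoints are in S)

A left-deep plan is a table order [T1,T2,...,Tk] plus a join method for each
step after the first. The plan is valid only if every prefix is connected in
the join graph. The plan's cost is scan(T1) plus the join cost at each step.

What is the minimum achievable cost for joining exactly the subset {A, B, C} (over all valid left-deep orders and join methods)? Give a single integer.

Selinger DP over subsets of {A,B,C}:
  {C}: scan cost=50, card=50
  {B}: scan cost=120, card=120
  {A}: scan cost=60, card=60
  {BC}: card=120; try (C,hash)→840, (B,merge)→1360, (C,merge)→1430, (B,hash)→1780, (B,nl)→6050, (C,nl)→6120; best=840 via (C,hash)
  {AC}: card=500; try (C,hash)→720, (A,hash)→820, (A,merge)→820, (C,merge)→830, (A,nl)→3050, (C,nl)→3060; best=720 via (C,hash)
  {ABC}: card=1200; try (A,hash)→1680, (A,merge)→2220, (B,hash)→2900, (B,merge)→6680, (A,nl)→8040, (B,nl)→60720; best=1680 via (A,hash)

1680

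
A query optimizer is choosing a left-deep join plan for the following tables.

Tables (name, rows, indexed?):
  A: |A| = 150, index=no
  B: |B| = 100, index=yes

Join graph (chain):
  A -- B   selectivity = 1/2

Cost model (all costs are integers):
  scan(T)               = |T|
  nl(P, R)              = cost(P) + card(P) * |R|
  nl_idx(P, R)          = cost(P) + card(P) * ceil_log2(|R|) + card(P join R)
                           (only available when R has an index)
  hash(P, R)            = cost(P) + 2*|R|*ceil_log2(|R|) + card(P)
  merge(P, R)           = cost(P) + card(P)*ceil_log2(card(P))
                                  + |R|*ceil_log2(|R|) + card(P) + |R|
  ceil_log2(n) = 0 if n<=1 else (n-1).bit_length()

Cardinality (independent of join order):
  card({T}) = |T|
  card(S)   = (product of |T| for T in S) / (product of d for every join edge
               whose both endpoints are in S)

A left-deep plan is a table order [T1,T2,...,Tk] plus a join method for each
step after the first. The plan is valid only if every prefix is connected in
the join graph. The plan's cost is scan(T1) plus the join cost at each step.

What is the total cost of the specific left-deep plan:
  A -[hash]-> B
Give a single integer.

step 1: scan A: cost=150, card=150
step 2: join B via hash
    card(P join B) = 150*100/(2) = 7500
    cost = 150 + 2*100*7 + 150 = 1700

1700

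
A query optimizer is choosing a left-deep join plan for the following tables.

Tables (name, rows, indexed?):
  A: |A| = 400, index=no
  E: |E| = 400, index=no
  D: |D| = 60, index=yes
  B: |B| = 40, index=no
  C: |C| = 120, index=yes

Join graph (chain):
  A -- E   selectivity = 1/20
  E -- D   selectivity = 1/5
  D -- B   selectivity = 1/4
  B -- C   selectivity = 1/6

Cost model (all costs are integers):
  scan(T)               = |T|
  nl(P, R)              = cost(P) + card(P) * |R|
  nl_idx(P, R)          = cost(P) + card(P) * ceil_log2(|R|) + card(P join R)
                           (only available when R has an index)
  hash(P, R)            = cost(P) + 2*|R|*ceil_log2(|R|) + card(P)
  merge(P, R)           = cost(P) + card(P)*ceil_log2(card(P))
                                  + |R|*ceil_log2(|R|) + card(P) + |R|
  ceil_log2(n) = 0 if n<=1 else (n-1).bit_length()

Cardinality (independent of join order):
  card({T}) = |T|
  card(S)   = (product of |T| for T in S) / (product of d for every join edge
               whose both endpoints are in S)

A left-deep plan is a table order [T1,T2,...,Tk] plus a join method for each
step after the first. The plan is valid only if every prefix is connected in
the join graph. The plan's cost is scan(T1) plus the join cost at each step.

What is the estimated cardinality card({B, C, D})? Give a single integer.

12000

Tables in S: B(40), C(120), D(60)
Edges inside S: D-B(d=4), B-C(d=6)
numerator = 40 * 120 * 60 = 288000
denominator = 4 * 6 = 24
card(S) = 288000 / 24 = 12000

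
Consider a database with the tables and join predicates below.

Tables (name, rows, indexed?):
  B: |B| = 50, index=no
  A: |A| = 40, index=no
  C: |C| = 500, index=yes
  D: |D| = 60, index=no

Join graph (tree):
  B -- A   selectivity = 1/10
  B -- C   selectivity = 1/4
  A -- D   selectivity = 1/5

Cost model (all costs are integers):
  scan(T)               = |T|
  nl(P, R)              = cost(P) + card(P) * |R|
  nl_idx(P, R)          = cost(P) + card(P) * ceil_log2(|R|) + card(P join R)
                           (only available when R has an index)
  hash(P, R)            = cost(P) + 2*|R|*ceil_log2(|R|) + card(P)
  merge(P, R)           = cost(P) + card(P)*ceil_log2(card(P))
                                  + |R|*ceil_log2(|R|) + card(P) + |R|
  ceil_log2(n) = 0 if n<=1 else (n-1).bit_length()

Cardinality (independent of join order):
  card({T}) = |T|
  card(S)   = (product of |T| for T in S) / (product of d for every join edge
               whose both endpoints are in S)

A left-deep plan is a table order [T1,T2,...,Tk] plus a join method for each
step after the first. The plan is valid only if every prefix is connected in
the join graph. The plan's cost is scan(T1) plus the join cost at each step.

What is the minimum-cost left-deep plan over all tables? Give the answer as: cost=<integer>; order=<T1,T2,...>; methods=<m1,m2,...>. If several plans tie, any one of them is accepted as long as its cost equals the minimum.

Selinger DP (subsets sized 1..n):
  {B}: scan cost=50, card=50
  {A}: scan cost=40, card=40
  {C}: scan cost=500, card=500
  {D}: scan cost=60, card=60
  {AB}: card=200; try (A,hash)→580, (B,merge)→670, (B,hash)→680, (A,merge)→680, (B,nl)→2040, (A,nl)→2050; best=580 via (A,hash)
  {BC}: card=6250; try (B,hash)→1600, (C,merge)→5400, (B,merge)→5850, (C,nl_idx)→6750, (C,hash)→9100, (C,nl)→25050 …(+1); best=1600 via (B,hash)
  {AD}: card=480; try (A,hash)→600, (D,merge)→740, (A,merge)→760, (D,hash)→800, (D,nl)→2440, (A,nl)→2460; best=600 via (A,hash)
  {ABC}: card=25000; try (C,merge)→7380, (A,hash)→8330, (C,hash)→9780, (C,nl_idx)→27380, (A,merge)→89380, (C,nl)→100580 …(+1); best=7380 via (C,merge)
  {ABD}: card=2400; try (D,hash)→1500, (B,hash)→1680, (D,merge)→2800, (B,merge)→5750, (D,nl)→12580, (B,nl)→24600; best=1500 via (D,hash)
  {ABCD}: card=300000; try (C,hash)→12900, (D,hash)→33100, (C,merge)→37700, (C,nl_idx)→323100, (D,merge)→407800, (C,nl)→1201500 …(+1); best=12900 via (C,hash)

cost=12900; order=B,A,D,C; methods=hash,hash,hash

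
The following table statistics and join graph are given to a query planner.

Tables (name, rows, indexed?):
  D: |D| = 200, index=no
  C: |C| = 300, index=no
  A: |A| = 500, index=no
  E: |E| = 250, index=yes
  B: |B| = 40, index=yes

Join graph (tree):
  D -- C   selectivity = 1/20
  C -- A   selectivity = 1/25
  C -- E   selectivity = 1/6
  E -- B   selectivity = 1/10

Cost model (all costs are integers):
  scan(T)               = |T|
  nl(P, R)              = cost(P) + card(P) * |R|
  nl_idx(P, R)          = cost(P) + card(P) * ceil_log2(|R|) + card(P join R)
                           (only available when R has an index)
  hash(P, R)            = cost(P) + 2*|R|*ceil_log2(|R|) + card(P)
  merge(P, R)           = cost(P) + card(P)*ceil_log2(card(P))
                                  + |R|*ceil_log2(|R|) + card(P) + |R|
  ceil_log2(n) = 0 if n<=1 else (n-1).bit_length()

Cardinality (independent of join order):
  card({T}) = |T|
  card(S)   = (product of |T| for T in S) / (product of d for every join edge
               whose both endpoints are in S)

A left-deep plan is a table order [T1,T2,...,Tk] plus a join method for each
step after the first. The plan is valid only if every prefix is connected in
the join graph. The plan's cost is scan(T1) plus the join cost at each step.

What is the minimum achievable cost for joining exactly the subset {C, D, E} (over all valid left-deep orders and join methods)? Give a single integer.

Selinger DP over subsets of {C,D,E}:
  {D}: scan cost=200, card=200
  {C}: scan cost=300, card=300
  {E}: scan cost=250, card=250
  {CD}: card=3000; try (D,hash)→3800, (C,merge)→5000, (D,merge)→5100, (C,hash)→5800, (C,nl)→60200, (D,nl)→60300; best=3800 via (D,hash)
  {CE}: card=12500; try (E,hash)→4600, (C,merge)→5500, (E,merge)→5550, (C,hash)→5900, (E,nl_idx)→15200, (C,nl)→75250 …(+1); best=4600 via (E,hash)
  {CDE}: card=125000; try (E,hash)→10800, (D,hash)→20300, (E,merge)→45050, (E,nl_idx)→152800, (D,merge)→193900, (E,nl)→753800 …(+1); best=10800 via (E,hash)

10800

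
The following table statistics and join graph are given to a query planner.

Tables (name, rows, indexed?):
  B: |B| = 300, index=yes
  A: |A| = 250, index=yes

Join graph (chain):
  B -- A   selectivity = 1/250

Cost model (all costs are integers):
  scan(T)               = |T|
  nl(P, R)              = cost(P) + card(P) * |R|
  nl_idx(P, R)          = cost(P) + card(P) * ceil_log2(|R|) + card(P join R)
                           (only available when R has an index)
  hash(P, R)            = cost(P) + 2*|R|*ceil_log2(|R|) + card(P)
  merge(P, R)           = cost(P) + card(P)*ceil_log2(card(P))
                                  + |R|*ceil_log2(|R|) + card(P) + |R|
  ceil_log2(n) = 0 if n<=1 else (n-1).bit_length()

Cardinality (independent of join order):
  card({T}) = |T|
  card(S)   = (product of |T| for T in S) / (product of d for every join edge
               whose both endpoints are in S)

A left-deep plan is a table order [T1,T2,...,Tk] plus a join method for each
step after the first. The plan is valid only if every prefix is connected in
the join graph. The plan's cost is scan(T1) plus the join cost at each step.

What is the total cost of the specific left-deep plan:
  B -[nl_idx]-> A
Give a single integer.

step 1: scan B: cost=300, card=300
step 2: join A via nl_idx
    card(P join A) = 300*250/(250) = 300
    cost = 300 + 300*8 + 300 = 3000

3000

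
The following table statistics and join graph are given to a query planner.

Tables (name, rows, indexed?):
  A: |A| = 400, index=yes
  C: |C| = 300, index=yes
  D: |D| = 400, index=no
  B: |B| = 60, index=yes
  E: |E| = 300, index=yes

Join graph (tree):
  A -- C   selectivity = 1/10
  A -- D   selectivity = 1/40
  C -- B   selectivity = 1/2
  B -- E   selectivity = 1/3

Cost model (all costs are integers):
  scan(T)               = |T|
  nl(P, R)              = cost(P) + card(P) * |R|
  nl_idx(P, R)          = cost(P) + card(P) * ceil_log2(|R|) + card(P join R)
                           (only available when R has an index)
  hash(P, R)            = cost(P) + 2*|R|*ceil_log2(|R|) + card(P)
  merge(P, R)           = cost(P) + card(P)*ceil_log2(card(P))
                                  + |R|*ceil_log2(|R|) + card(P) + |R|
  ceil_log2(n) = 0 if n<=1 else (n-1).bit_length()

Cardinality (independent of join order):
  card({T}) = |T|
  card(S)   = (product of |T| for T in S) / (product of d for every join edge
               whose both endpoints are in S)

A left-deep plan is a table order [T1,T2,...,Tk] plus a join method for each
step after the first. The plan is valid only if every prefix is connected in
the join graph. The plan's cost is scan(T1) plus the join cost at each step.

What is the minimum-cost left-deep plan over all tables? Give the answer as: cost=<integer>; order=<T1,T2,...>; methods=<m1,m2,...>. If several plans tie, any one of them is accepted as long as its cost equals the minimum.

cost=3743520; order=A,D,C,B,E; methods=hash,hash,hash,hash

Selinger DP (subsets sized 1..n):
  {A}: scan cost=400, card=400
  {C}: scan cost=300, card=300
  {D}: scan cost=400, card=400
  {B}: scan cost=60, card=60
  {E}: scan cost=300, card=300
  {AC}: card=12000; try (C,hash)→6200, (A,merge)→7300, (C,merge)→7400, (A,hash)→7800, (A,nl_idx)→15000, (C,nl_idx)→16000 …(+2); best=6200 via (C,hash)
  {AD}: card=4000; try (D,hash)→8000, (A,hash)→8000, (A,nl_idx)→8000, (D,merge)→8400, (A,merge)→8400, (D,nl)→160400 …(+1); best=8000 via (D,hash)
  {BC}: card=9000; try (B,hash)→1320, (C,merge)→3480, (B,merge)→3720, (C,hash)→5520, (C,nl_idx)→9600, (B,nl_idx)→11100 …(+2); best=1320 via (B,hash)
  {BE}: card=6000; try (B,hash)→1320, (E,merge)→3480, (B,merge)→3720, (E,hash)→5520, (E,nl_idx)→6600, (B,nl_idx)→8100 …(+2); best=1320 via (B,hash)
  {ACD}: card=120000; try (C,hash)→17400, (D,hash)→25400, (C,merge)→63000, (C,nl_idx)→164000, (D,merge)→190200, (C,nl)→1208000 …(+1); best=17400 via (C,hash)
  {ABC}: card=360000; try (A,hash)→17520, (B,hash)→18920, (A,merge)→140320, (B,merge)→186620, (B,nl_idx)→438200, (A,nl_idx)→442320 …(+2); best=17520 via (A,hash)
  {BCE}: card=900000; try (C,hash)→12720, (E,hash)→15720, (C,merge)→88320, (E,merge)→139320, (C,nl_idx)→955320, (E,nl_idx)→982320 …(+2); best=12720 via (C,hash)
  {ABCD}: card=3600000; try (B,hash)→138120, (D,hash)→384720, (B,merge)→2177820, (B,nl_idx)→4337400, (B,nl)→7217400, (D,merge)→7221520 …(+1); best=138120 via (B,hash)
  {ABCE}: card=36000000; try (E,hash)→382920, (A,hash)→919920, (E,merge)→7220520, (A,merge)→18916720, (E,nl_idx)→39257520, (A,nl_idx)→44112720 …(+2); best=382920 via (E,hash)
  {ABCDE}: card=360000000; try (E,hash)→3743520, (D,hash)→36390120, (E,merge)→82941120, (E,nl_idx)→392538120, (D,merge)→972386920, (E,nl)→1080138120 …(+1); best=3743520 via (E,hash)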